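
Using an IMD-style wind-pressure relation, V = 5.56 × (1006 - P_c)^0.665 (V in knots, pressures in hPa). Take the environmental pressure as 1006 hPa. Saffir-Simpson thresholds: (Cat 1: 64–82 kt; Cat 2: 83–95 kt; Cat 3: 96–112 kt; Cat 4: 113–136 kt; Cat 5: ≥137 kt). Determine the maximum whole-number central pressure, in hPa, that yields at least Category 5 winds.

Category 5 begins at V = 137 kt.
Required ΔP = (137/5.56)^(1/0.665) = 24.640^1.504 ≈ 123.79 hPa.
P_c ≤ 1006 − 123.79 = 882.21, so the highest integer P_c is 882 hPa.

882 hPa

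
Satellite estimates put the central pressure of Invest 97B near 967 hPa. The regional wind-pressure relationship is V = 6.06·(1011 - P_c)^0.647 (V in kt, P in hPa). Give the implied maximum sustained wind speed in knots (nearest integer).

70 kt

ΔP = 1011 − 967 = 44 hPa.
44^0.647 ≈ 11.569.
V ≈ 6.06 × 11.569 ≈ 70.1 kt.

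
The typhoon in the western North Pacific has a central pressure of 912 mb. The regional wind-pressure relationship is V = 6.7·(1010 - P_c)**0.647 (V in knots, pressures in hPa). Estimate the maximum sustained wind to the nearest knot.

130 kt

ΔP = 1010 − 912 = 98 mb.
98^0.647 ≈ 19.423.
V ≈ 6.7 × 19.423 ≈ 130.1 kt.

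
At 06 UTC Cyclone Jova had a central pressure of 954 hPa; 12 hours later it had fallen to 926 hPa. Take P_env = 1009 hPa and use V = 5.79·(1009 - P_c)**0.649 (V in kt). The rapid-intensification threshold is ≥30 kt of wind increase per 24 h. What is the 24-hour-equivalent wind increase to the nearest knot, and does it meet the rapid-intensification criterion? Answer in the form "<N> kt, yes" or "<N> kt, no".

V₁: ΔP = 55, V ≈ 5.79 × 55^0.649 ≈ 78.01 kt.
V₂: ΔP = 83, V ≈ 5.79 × 83^0.649 ≈ 101.90 kt.
ΔV over 12 h = 23.89 kt → 24 h equivalent = 23.89 × 24/12 ≈ 47.78 kt.
48 kt ≥ 30 kt ⇒ rapid intensification.

48 kt, yes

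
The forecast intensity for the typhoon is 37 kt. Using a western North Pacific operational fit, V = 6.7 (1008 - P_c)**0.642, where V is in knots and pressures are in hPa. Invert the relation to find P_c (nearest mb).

ΔP = (V / 6.7)^(1/0.642) = (37/6.7)^1.558.
37/6.7 = 5.522; 5.522^1.558 ≈ 14.32 mb.
P_c = 1008 − 14.32 = 993.68 ≈ 994 mb.

994 mb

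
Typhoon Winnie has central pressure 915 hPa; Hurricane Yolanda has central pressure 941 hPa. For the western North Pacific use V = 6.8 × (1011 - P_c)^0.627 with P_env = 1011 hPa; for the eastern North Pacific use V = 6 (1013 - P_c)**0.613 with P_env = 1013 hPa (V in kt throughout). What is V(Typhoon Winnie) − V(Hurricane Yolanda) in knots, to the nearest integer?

36 kt

Typhoon Winnie: ΔP = 96; V ≈ 6.8 × 96^0.627 ≈ 118.96 kt.
Hurricane Yolanda: ΔP = 72; V ≈ 6 × 72^0.613 ≈ 82.55 kt.
Difference ≈ 118.96 − 82.55 = 36.41 → 36 kt.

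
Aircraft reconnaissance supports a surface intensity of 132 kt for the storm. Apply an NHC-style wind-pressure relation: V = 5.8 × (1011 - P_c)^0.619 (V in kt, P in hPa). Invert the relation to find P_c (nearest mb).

855 mb

ΔP = (V / 5.8)^(1/0.619) = (132/5.8)^1.616.
132/5.8 = 22.759; 22.759^1.616 ≈ 155.77 mb.
P_c = 1011 − 155.77 = 855.23 ≈ 855 mb.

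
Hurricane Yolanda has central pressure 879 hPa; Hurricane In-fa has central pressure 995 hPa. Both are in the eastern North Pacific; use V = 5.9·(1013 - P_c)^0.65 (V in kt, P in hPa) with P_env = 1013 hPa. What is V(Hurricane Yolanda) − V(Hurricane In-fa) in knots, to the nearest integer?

Hurricane Yolanda: ΔP = 134; V ≈ 5.9 × 134^0.65 ≈ 142.39 kt.
Hurricane In-fa: ΔP = 18; V ≈ 5.9 × 18^0.65 ≈ 38.62 kt.
Difference ≈ 142.39 − 38.62 = 103.77 → 104 kt.

104 kt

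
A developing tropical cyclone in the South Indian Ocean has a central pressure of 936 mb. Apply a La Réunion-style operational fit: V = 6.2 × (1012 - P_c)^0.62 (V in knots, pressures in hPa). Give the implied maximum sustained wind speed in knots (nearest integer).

ΔP = 1012 − 936 = 76 mb.
76^0.62 ≈ 14.659.
V ≈ 6.2 × 14.659 ≈ 90.9 kt.

91 kt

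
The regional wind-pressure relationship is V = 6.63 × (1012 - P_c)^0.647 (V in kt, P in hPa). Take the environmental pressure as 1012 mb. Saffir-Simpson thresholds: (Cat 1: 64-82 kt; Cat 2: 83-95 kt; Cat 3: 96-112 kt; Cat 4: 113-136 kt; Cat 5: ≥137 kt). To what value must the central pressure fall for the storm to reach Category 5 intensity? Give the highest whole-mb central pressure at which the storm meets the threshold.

904 mb

Category 5 begins at V = 137 kt.
Required ΔP = (137/6.63)^(1/0.647) = 20.664^1.546 ≈ 107.84 mb.
P_c ≤ 1012 − 107.84 = 904.16, so the highest integer P_c is 904 mb.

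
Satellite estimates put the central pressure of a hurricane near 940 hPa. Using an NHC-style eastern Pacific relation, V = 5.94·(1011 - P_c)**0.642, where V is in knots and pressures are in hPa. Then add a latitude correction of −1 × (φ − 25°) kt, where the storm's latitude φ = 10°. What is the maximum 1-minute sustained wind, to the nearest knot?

ΔP = 1011 − 940 = 71 hPa.
71^0.642 ≈ 15.435.
V ≈ 5.94 × 15.435 ≈ 91.7 kt.
Latitude correction: −1 × (10 − 25) = 15 kt.
Corrected V ≈ 106.7 kt → 107 kt.

107 kt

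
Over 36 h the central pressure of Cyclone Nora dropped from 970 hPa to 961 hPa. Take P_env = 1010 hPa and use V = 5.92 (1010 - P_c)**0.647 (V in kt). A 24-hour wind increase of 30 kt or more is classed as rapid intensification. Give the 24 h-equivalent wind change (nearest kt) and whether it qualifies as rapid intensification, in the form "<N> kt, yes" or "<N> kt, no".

6 kt, no

V₁: ΔP = 40, V ≈ 5.92 × 40^0.647 ≈ 64.40 kt.
V₂: ΔP = 49, V ≈ 5.92 × 49^0.647 ≈ 73.43 kt.
ΔV over 36 h = 9.03 kt → 24 h equivalent = 9.03 × 24/36 ≈ 6.02 kt.
6 kt < 30 kt ⇒ not rapid intensification.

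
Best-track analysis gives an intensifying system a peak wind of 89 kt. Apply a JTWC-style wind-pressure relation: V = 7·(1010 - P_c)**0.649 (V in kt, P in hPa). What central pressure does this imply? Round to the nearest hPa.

ΔP = (V / 7)^(1/0.649) = (89/7)^1.541.
89/7 = 12.714; 12.714^1.541 ≈ 50.30 hPa.
P_c = 1010 − 50.30 = 959.70 ≈ 960 hPa.

960 hPa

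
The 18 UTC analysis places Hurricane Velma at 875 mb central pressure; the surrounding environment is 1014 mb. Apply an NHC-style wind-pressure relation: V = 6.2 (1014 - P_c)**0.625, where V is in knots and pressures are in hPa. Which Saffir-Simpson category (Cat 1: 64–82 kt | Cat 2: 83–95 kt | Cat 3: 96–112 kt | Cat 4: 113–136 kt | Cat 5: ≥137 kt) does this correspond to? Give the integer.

4

ΔP = 1014 − 875 = 139 mb.
V ≈ 6.2 × 139^0.625 = 6.2 × 21.85 ≈ 135 kt.
135 kt falls in the Category 4 band.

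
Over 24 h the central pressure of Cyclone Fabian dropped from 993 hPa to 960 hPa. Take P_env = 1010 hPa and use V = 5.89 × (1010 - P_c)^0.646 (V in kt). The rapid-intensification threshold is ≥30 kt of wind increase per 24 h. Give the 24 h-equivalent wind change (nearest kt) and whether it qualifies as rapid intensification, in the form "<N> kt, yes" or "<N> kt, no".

V₁: ΔP = 17, V ≈ 5.89 × 17^0.646 ≈ 36.73 kt.
V₂: ΔP = 50, V ≈ 5.89 × 50^0.646 ≈ 73.73 kt.
ΔV over 24 h = 37.00 kt → 24 h equivalent = 37.00 × 24/24 ≈ 37.00 kt.
37 kt ≥ 30 kt ⇒ rapid intensification.

37 kt, yes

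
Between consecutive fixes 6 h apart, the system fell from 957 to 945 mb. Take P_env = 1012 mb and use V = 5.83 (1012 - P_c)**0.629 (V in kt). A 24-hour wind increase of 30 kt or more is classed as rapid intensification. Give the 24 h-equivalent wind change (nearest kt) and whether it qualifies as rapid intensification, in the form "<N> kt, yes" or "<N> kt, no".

V₁: ΔP = 55, V ≈ 5.83 × 55^0.629 ≈ 72.50 kt.
V₂: ΔP = 67, V ≈ 5.83 × 67^0.629 ≈ 82.09 kt.
ΔV over 6 h = 9.59 kt → 24 h equivalent = 9.59 × 24/6 ≈ 38.36 kt.
38 kt ≥ 30 kt ⇒ rapid intensification.

38 kt, yes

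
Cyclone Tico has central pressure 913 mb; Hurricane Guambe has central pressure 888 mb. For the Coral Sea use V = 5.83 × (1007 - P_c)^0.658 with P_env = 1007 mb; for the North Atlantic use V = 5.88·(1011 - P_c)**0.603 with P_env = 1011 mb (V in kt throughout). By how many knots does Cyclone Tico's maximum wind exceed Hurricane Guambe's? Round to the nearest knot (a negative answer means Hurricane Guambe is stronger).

Cyclone Tico: ΔP = 94; V ≈ 5.83 × 94^0.658 ≈ 115.87 kt.
Hurricane Guambe: ΔP = 123; V ≈ 5.88 × 123^0.603 ≈ 107.05 kt.
Difference ≈ 115.87 − 107.05 = 8.82 → 9 kt.

9 kt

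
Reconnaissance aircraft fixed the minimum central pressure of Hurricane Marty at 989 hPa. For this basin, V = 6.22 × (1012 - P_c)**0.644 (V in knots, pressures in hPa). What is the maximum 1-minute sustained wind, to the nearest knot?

47 kt

ΔP = 1012 − 989 = 23 hPa.
23^0.644 ≈ 7.533.
V ≈ 6.22 × 7.533 ≈ 46.9 kt.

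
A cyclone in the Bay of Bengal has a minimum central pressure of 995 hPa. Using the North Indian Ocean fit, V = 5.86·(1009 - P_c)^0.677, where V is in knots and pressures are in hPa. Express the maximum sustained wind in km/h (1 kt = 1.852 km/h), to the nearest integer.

ΔP = 1009 − 995 = 14 hPa.
V ≈ 5.86 × 14^0.677 = 5.86 × 5.969 ≈ 34.981 kt.
34.981 × 1.852 ≈ 64.78 km/h → 65 km/h.

65 km/h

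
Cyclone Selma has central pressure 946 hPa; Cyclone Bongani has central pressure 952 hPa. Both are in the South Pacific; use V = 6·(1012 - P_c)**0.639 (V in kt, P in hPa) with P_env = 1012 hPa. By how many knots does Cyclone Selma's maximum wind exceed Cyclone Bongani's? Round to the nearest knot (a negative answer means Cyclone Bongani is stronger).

Cyclone Selma: ΔP = 66; V ≈ 6 × 66^0.639 ≈ 87.26 kt.
Cyclone Bongani: ΔP = 60; V ≈ 6 × 60^0.639 ≈ 82.11 kt.
Difference ≈ 87.26 − 82.11 = 5.15 → 5 kt.

5 kt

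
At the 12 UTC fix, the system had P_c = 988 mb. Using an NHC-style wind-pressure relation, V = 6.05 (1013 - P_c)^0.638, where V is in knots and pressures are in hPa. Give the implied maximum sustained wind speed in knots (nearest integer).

ΔP = 1013 − 988 = 25 mb.
25^0.638 ≈ 7.796.
V ≈ 6.05 × 7.796 ≈ 47.2 kt.

47 kt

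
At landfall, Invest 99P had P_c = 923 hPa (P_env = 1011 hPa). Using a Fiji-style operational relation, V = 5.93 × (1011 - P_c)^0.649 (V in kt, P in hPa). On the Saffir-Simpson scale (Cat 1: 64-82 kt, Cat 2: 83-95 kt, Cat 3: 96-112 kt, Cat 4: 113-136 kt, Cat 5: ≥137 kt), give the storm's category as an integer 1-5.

ΔP = 1011 − 923 = 88 hPa.
V ≈ 5.93 × 88^0.649 = 5.93 × 18.28 ≈ 108 kt.
108 kt falls in the Category 3 band.

3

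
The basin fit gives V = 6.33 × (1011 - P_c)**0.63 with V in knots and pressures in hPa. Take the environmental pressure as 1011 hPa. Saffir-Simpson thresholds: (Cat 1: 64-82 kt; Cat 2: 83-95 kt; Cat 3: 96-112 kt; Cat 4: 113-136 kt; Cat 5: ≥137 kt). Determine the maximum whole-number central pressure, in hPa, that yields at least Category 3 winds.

Category 3 begins at V = 96 kt.
Required ΔP = (96/6.33)^(1/0.63) = 15.166^1.587 ≈ 74.88 hPa.
P_c ≤ 1011 − 74.88 = 936.12, so the highest integer P_c is 936 hPa.

936 hPa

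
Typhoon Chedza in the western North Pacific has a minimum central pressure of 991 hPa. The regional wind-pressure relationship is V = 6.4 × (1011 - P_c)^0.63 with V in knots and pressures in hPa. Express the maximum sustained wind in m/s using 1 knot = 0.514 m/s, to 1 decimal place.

ΔP = 1011 − 991 = 20 hPa.
V ≈ 6.4 × 20^0.63 = 6.4 × 6.602 ≈ 42.250 kt.
42.250 × 0.514 ≈ 21.72 m/s → 21.7 m/s.

21.7 m/s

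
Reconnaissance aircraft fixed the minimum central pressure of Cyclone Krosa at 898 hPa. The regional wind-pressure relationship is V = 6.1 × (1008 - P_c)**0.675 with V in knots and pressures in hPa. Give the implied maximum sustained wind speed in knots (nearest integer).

ΔP = 1008 − 898 = 110 hPa.
110^0.675 ≈ 23.875.
V ≈ 6.1 × 23.875 ≈ 145.6 kt.

146 kt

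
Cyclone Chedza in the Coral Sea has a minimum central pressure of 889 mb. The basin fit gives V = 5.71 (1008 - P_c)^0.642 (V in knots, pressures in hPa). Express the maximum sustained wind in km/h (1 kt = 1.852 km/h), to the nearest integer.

227 km/h

ΔP = 1008 − 889 = 119 mb.
V ≈ 5.71 × 119^0.642 = 5.71 × 21.503 ≈ 122.783 kt.
122.783 × 1.852 ≈ 227.39 km/h → 227 km/h.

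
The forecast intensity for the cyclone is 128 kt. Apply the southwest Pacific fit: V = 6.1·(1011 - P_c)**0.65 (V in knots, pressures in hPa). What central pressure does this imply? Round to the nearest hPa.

903 hPa

ΔP = (V / 6.1)^(1/0.65) = (128/6.1)^1.538.
128/6.1 = 20.984; 20.984^1.538 ≈ 108.06 hPa.
P_c = 1011 − 108.06 = 902.94 ≈ 903 hPa.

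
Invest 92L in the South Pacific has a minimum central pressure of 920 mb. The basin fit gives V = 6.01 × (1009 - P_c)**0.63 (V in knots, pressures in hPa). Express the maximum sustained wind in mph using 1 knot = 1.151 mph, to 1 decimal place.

ΔP = 1009 − 920 = 89 mb.
V ≈ 6.01 × 89^0.63 = 6.01 × 16.909 ≈ 101.623 kt.
101.623 × 1.151 ≈ 116.97 mph → 117.0 mph.

117.0 mph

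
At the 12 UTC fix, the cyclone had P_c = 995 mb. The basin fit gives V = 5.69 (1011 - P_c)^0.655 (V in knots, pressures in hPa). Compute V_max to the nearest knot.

ΔP = 1011 − 995 = 16 mb.
16^0.655 ≈ 6.148.
V ≈ 5.69 × 6.148 ≈ 35.0 kt.

35 kt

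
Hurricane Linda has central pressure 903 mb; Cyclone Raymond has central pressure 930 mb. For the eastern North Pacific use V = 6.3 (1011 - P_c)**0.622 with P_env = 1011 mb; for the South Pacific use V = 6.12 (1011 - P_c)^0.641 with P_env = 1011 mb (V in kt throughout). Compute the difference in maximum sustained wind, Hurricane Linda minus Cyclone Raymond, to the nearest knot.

14 kt

Hurricane Linda: ΔP = 108; V ≈ 6.3 × 108^0.622 ≈ 115.91 kt.
Cyclone Raymond: ΔP = 81; V ≈ 6.12 × 81^0.641 ≈ 102.35 kt.
Difference ≈ 115.91 − 102.35 = 13.56 → 14 kt.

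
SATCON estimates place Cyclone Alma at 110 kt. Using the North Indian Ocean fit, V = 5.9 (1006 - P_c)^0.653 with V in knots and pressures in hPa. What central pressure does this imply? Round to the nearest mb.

ΔP = (V / 5.9)^(1/0.653) = (110/5.9)^1.531.
110/5.9 = 18.644; 18.644^1.531 ≈ 88.25 mb.
P_c = 1006 − 88.25 = 917.75 ≈ 918 mb.

918 mb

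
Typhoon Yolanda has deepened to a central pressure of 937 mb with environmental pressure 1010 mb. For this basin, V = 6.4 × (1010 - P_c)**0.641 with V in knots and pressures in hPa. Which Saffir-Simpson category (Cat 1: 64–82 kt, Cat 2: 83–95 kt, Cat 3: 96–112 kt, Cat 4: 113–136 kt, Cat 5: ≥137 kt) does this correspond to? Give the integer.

ΔP = 1010 − 937 = 73 mb.
V ≈ 6.4 × 73^0.641 = 6.4 × 15.65 ≈ 100 kt.
100 kt falls in the Category 3 band.

3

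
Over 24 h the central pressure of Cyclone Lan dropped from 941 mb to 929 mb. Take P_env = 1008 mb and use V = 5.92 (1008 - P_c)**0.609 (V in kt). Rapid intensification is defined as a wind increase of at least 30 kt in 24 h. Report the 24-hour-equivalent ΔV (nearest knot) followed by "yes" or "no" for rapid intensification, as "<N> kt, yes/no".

8 kt, no

V₁: ΔP = 67, V ≈ 5.92 × 67^0.609 ≈ 76.63 kt.
V₂: ΔP = 79, V ≈ 5.92 × 79^0.609 ≈ 84.72 kt.
ΔV over 24 h = 8.09 kt → 24 h equivalent = 8.09 × 24/24 ≈ 8.09 kt.
8 kt < 30 kt ⇒ not rapid intensification.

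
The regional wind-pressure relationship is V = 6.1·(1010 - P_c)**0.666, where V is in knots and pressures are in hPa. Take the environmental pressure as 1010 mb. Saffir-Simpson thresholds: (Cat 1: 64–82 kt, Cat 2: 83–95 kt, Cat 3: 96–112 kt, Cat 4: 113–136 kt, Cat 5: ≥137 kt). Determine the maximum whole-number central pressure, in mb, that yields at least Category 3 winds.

947 mb

Category 3 begins at V = 96 kt.
Required ΔP = (96/6.1)^(1/0.666) = 15.738^1.502 ≈ 62.69 mb.
P_c ≤ 1010 − 62.69 = 947.31, so the highest integer P_c is 947 mb.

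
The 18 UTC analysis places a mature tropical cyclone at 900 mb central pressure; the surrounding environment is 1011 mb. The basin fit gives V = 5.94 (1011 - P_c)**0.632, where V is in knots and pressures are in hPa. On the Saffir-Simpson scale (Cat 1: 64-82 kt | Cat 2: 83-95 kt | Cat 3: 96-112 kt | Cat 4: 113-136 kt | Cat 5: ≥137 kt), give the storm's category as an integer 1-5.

ΔP = 1011 − 900 = 111 mb.
V ≈ 5.94 × 111^0.632 = 5.94 × 19.62 ≈ 117 kt.
117 kt falls in the Category 4 band.

4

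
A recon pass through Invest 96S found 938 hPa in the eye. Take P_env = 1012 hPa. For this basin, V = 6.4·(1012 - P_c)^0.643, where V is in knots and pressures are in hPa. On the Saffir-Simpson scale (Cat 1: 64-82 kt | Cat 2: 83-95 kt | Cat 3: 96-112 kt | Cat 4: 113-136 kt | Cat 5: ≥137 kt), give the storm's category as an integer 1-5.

3

ΔP = 1012 − 938 = 74 hPa.
V ≈ 6.4 × 74^0.643 = 6.4 × 15.92 ≈ 102 kt.
102 kt falls in the Category 3 band.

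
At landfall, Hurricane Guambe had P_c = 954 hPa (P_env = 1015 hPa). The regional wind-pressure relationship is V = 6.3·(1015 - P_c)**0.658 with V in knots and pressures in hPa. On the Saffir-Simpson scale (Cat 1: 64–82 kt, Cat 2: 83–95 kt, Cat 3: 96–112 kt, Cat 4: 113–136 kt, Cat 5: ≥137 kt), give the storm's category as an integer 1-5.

2

ΔP = 1015 − 954 = 61 hPa.
V ≈ 6.3 × 61^0.658 = 6.3 × 14.95 ≈ 94 kt.
94 kt falls in the Category 2 band.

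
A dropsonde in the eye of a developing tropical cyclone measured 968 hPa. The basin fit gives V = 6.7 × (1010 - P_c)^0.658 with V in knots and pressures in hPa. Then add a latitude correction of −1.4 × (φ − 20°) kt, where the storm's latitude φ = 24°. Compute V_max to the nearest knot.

73 kt

ΔP = 1010 − 968 = 42 hPa.
42^0.658 ≈ 11.698.
V ≈ 6.7 × 11.698 ≈ 78.4 kt.
Latitude correction: −1.4 × (24 − 20) = -5.6 kt.
Corrected V ≈ 72.8 kt → 73 kt.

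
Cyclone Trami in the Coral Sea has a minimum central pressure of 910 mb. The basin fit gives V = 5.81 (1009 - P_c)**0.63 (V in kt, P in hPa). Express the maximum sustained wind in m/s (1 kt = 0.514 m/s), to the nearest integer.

ΔP = 1009 − 910 = 99 mb.
V ≈ 5.81 × 99^0.63 = 5.81 × 18.082 ≈ 105.057 kt.
105.057 × 0.514 ≈ 54.00 m/s → 54 m/s.

54 m/s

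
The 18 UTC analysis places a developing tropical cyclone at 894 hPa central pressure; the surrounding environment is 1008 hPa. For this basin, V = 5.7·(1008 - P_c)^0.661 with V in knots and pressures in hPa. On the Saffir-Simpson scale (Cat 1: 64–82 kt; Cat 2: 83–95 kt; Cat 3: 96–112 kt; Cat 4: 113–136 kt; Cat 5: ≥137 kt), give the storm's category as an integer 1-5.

ΔP = 1008 − 894 = 114 hPa.
V ≈ 5.7 × 114^0.661 = 5.7 × 22.89 ≈ 130 kt.
130 kt falls in the Category 4 band.

4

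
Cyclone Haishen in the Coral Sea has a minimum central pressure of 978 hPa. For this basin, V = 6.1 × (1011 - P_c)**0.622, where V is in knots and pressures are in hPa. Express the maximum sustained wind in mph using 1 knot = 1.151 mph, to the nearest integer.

ΔP = 1011 − 978 = 33 hPa.
V ≈ 6.1 × 33^0.622 = 6.1 × 8.801 ≈ 53.684 kt.
53.684 × 1.151 ≈ 61.79 mph → 62 mph.

62 mph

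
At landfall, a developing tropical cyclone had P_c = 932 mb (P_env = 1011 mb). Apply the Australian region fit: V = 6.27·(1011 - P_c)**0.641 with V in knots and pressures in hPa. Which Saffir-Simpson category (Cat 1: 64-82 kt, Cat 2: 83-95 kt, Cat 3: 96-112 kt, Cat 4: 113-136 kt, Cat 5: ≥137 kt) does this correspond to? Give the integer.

ΔP = 1011 − 932 = 79 mb.
V ≈ 6.27 × 79^0.641 = 6.27 × 16.46 ≈ 103 kt.
103 kt falls in the Category 3 band.

3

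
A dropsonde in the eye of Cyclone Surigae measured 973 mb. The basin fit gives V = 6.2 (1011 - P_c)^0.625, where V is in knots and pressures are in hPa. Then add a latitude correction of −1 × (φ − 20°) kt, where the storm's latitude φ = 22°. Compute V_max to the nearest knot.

58 kt

ΔP = 1011 − 973 = 38 mb.
38^0.625 ≈ 9.713.
V ≈ 6.2 × 9.713 ≈ 60.2 kt.
Latitude correction: −1 × (22 − 20) = -2 kt.
Corrected V ≈ 58.2 kt → 58 kt.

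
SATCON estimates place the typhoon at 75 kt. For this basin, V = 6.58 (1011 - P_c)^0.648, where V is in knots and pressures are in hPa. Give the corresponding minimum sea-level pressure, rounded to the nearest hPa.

968 hPa

ΔP = (V / 6.58)^(1/0.648) = (75/6.58)^1.543.
75/6.58 = 11.398; 11.398^1.543 ≈ 42.75 hPa.
P_c = 1011 − 42.75 = 968.25 ≈ 968 hPa.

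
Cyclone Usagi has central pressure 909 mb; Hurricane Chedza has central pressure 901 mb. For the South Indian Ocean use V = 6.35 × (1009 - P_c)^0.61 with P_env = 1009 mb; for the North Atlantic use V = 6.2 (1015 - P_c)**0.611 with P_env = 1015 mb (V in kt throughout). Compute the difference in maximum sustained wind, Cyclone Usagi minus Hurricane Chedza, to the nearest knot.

Cyclone Usagi: ΔP = 100; V ≈ 6.35 × 100^0.61 ≈ 105.38 kt.
Hurricane Chedza: ΔP = 114; V ≈ 6.2 × 114^0.611 ≈ 111.99 kt.
Difference ≈ 105.38 − 111.99 = -6.61 → -7 kt.

-7 kt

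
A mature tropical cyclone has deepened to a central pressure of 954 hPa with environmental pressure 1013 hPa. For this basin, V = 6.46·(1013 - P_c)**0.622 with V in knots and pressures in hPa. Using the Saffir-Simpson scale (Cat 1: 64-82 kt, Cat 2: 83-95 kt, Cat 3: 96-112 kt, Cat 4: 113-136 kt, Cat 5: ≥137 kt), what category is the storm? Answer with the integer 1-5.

1

ΔP = 1013 − 954 = 59 hPa.
V ≈ 6.46 × 59^0.622 = 6.46 × 12.63 ≈ 82 kt.
82 kt falls in the Category 1 band.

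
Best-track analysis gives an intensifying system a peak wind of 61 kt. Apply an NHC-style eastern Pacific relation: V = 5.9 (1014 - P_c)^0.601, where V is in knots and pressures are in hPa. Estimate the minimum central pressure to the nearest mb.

965 mb

ΔP = (V / 5.9)^(1/0.601) = (61/5.9)^1.664.
61/5.9 = 10.339; 10.339^1.664 ≈ 48.75 mb.
P_c = 1014 − 48.75 = 965.25 ≈ 965 mb.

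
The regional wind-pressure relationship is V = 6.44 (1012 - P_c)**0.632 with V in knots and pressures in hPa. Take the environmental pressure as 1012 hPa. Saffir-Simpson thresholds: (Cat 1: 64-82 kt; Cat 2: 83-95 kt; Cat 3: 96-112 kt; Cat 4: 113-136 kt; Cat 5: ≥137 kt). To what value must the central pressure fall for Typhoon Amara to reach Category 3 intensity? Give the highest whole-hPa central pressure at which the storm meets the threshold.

Category 3 begins at V = 96 kt.
Required ΔP = (96/6.44)^(1/0.632) = 14.907^1.582 ≈ 71.88 hPa.
P_c ≤ 1012 − 71.88 = 940.12, so the highest integer P_c is 940 hPa.

940 hPa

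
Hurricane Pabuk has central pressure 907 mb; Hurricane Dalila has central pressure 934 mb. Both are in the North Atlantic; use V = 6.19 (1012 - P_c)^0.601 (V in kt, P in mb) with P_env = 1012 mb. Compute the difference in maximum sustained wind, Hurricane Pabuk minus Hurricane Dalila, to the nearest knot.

Hurricane Pabuk: ΔP = 105; V ≈ 6.19 × 105^0.601 ≈ 101.49 kt.
Hurricane Dalila: ΔP = 78; V ≈ 6.19 × 78^0.601 ≈ 84.89 kt.
Difference ≈ 101.49 − 84.89 = 16.60 → 17 kt.

17 kt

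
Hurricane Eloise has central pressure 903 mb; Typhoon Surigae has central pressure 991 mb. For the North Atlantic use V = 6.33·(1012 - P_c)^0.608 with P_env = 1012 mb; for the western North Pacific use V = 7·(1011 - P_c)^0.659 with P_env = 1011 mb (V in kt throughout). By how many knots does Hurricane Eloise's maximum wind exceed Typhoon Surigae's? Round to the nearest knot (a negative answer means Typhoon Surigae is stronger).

59 kt

Hurricane Eloise: ΔP = 109; V ≈ 6.33 × 109^0.608 ≈ 109.69 kt.
Typhoon Surigae: ΔP = 20; V ≈ 7 × 20^0.659 ≈ 50.41 kt.
Difference ≈ 109.69 − 50.41 = 59.28 → 59 kt.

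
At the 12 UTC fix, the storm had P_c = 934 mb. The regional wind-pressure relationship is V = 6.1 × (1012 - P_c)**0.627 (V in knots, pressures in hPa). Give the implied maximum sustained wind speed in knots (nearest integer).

ΔP = 1012 − 934 = 78 mb.
78^0.627 ≈ 15.358.
V ≈ 6.1 × 15.358 ≈ 93.7 kt.

94 kt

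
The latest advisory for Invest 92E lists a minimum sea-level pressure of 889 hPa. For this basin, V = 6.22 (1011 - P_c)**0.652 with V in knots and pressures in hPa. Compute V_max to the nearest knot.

ΔP = 1011 − 889 = 122 hPa.
122^0.652 ≈ 22.925.
V ≈ 6.22 × 22.925 ≈ 142.6 kt.

143 kt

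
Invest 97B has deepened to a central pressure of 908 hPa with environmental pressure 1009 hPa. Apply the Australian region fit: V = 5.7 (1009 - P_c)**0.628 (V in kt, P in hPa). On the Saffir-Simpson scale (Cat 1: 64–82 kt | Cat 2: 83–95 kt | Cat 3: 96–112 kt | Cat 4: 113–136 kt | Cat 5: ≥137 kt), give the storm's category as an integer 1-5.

3

ΔP = 1009 − 908 = 101 hPa.
V ≈ 5.7 × 101^0.628 = 5.7 × 18.14 ≈ 103 kt.
103 kt falls in the Category 3 band.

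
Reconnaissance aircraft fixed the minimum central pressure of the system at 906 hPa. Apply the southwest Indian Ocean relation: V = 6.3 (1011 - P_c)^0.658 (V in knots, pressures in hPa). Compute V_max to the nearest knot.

135 kt

ΔP = 1011 − 906 = 105 hPa.
105^0.658 ≈ 21.377.
V ≈ 6.3 × 21.377 ≈ 134.7 kt.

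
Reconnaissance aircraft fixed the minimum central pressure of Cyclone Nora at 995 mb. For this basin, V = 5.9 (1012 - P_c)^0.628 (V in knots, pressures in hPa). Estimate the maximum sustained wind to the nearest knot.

ΔP = 1012 − 995 = 17 mb.
17^0.628 ≈ 5.925.
V ≈ 5.9 × 5.925 ≈ 35.0 kt.

35 kt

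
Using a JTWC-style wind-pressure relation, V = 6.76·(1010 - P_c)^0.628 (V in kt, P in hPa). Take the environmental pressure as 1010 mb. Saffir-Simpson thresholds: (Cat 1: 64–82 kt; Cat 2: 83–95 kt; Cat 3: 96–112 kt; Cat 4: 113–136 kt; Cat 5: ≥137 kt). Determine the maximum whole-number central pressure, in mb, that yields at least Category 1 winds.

Category 1 begins at V = 64 kt.
Required ΔP = (64/6.76)^(1/0.628) = 9.467^1.592 ≈ 35.85 mb.
P_c ≤ 1010 − 35.85 = 974.15, so the highest integer P_c is 974 mb.

974 mb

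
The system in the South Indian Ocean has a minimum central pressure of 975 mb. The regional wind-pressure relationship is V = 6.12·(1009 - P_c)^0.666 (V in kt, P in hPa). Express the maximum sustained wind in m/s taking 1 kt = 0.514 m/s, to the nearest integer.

33 m/s

ΔP = 1009 − 975 = 34 mb.
V ≈ 6.12 × 34^0.666 = 6.12 × 10.470 ≈ 64.079 kt.
64.079 × 0.514 ≈ 32.94 m/s → 33 m/s.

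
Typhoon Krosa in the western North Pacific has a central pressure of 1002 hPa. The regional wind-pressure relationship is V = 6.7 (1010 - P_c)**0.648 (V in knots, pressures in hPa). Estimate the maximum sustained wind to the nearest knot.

ΔP = 1010 − 1002 = 8 hPa.
8^0.648 ≈ 3.848.
V ≈ 6.7 × 3.848 ≈ 25.8 kt.

26 kt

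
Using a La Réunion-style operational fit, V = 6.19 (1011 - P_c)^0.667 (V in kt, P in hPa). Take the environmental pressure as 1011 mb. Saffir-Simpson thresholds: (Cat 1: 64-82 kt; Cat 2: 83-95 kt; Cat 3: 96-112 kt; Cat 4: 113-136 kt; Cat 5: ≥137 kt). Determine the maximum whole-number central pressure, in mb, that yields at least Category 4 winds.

Category 4 begins at V = 113 kt.
Required ΔP = (113/6.19)^(1/0.667) = 18.255^1.499 ≈ 77.83 mb.
P_c ≤ 1011 − 77.83 = 933.17, so the highest integer P_c is 933 mb.

933 mb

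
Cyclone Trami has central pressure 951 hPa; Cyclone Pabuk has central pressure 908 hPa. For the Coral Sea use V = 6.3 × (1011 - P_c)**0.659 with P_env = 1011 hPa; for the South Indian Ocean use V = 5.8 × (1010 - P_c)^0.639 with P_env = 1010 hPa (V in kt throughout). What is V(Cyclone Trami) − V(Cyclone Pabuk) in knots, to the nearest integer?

Cyclone Trami: ΔP = 60; V ≈ 6.3 × 60^0.659 ≈ 93.57 kt.
Cyclone Pabuk: ΔP = 102; V ≈ 5.8 × 102^0.639 ≈ 111.41 kt.
Difference ≈ 93.57 − 111.41 = -17.84 → -18 kt.

-18 kt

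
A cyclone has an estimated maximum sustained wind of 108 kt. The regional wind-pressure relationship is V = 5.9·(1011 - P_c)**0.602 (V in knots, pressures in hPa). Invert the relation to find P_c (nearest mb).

ΔP = (V / 5.9)^(1/0.602) = (108/5.9)^1.661.
108/5.9 = 18.305; 18.305^1.661 ≈ 125.11 mb.
P_c = 1011 − 125.11 = 885.89 ≈ 886 mb.

886 mb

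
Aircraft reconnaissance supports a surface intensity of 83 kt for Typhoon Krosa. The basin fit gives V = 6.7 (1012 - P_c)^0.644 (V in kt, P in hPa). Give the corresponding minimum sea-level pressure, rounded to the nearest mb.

962 mb

ΔP = (V / 6.7)^(1/0.644) = (83/6.7)^1.553.
83/6.7 = 12.388; 12.388^1.553 ≈ 49.80 mb.
P_c = 1012 − 49.80 = 962.20 ≈ 962 mb.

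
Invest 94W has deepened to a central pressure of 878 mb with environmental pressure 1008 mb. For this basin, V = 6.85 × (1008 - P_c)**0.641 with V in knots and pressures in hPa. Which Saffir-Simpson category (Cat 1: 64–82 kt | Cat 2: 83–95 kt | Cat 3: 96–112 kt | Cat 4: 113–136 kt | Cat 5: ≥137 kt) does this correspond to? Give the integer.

5

ΔP = 1008 − 878 = 130 mb.
V ≈ 6.85 × 130^0.641 = 6.85 × 22.65 ≈ 155 kt.
155 kt falls in the Category 5 band.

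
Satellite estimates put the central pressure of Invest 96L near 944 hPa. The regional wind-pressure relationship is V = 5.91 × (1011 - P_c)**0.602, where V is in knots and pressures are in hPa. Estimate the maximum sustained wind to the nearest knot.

ΔP = 1011 − 944 = 67 hPa.
67^0.602 ≈ 12.569.
V ≈ 5.91 × 12.569 ≈ 74.3 kt.

74 kt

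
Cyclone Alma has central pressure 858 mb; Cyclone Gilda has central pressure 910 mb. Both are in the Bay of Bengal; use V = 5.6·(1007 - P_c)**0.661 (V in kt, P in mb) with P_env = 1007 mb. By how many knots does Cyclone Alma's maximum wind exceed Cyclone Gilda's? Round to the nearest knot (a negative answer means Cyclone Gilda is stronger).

Cyclone Alma: ΔP = 149; V ≈ 5.6 × 149^0.661 ≈ 152.99 kt.
Cyclone Gilda: ΔP = 97; V ≈ 5.6 × 97^0.661 ≈ 115.20 kt.
Difference ≈ 152.99 − 115.20 = 37.79 → 38 kt.

38 kt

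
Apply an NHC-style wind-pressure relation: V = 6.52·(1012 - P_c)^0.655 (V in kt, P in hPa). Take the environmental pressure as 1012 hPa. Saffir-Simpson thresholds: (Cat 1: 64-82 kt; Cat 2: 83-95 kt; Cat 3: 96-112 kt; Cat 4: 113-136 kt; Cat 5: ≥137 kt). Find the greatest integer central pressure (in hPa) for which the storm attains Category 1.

979 hPa

Category 1 begins at V = 64 kt.
Required ΔP = (64/6.52)^(1/0.655) = 9.816^1.527 ≈ 32.69 hPa.
P_c ≤ 1012 − 32.69 = 979.31, so the highest integer P_c is 979 hPa.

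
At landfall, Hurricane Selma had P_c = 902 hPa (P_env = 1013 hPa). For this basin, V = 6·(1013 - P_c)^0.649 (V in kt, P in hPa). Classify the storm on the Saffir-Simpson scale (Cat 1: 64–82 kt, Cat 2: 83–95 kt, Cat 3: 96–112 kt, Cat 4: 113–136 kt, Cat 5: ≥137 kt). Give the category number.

4

ΔP = 1013 − 902 = 111 hPa.
V ≈ 6 × 111^0.649 = 6 × 21.25 ≈ 128 kt.
128 kt falls in the Category 4 band.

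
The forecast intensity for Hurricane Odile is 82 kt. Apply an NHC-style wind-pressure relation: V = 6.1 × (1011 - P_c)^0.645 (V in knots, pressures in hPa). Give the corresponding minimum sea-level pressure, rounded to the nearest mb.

ΔP = (V / 6.1)^(1/0.645) = (82/6.1)^1.550.
82/6.1 = 13.443; 13.443^1.550 ≈ 56.18 mb.
P_c = 1011 − 56.18 = 954.82 ≈ 955 mb.

955 mb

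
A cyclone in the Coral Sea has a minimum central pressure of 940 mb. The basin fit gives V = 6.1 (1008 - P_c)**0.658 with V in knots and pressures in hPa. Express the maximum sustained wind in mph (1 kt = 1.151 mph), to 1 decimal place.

112.8 mph

ΔP = 1008 − 940 = 68 mb.
V ≈ 6.1 × 68^0.658 = 6.1 × 16.062 ≈ 97.976 kt.
97.976 × 1.151 ≈ 112.77 mph → 112.8 mph.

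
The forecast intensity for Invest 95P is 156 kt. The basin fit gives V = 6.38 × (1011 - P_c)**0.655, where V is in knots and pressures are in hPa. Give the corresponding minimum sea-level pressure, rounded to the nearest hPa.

ΔP = (V / 6.38)^(1/0.655) = (156/6.38)^1.527.
156/6.38 = 24.451; 24.451^1.527 ≈ 131.69 hPa.
P_c = 1011 − 131.69 = 879.31 ≈ 879 hPa.

879 hPa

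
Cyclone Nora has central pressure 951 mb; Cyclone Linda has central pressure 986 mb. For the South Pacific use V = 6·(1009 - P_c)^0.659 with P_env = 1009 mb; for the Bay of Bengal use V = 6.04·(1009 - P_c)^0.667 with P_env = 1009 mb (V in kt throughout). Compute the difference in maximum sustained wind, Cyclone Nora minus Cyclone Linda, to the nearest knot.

Cyclone Nora: ΔP = 58; V ≈ 6 × 58^0.659 ≈ 87.15 kt.
Cyclone Linda: ΔP = 23; V ≈ 6.04 × 23^0.667 ≈ 48.90 kt.
Difference ≈ 87.15 − 48.90 = 38.25 → 38 kt.

38 kt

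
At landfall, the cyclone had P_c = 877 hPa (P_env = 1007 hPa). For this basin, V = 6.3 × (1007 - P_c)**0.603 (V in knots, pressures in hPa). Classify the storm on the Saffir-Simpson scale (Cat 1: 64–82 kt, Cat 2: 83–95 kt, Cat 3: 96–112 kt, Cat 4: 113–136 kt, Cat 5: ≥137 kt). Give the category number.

4

ΔP = 1007 − 877 = 130 hPa.
V ≈ 6.3 × 130^0.603 = 6.3 × 18.82 ≈ 119 kt.
119 kt falls in the Category 4 band.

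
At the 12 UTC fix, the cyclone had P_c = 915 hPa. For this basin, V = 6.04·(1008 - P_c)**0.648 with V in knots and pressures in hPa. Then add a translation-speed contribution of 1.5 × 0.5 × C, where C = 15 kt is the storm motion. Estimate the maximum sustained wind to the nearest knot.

125 kt

ΔP = 1008 − 915 = 93 hPa.
93^0.648 ≈ 18.862.
V ≈ 6.04 × 18.862 ≈ 113.9 kt.
Translation term: 1.5 × 0.5 × 15 = 11.25 kt.
Corrected V ≈ 125.15 kt → 125 kt.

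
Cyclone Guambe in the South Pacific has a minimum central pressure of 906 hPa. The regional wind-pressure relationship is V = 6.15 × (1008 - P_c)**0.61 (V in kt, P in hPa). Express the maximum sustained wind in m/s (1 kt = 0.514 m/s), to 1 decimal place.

ΔP = 1008 − 906 = 102 hPa.
V ≈ 6.15 × 102^0.61 = 6.15 × 16.798 ≈ 103.305 kt.
103.305 × 0.514 ≈ 53.10 m/s → 53.1 m/s.

53.1 m/s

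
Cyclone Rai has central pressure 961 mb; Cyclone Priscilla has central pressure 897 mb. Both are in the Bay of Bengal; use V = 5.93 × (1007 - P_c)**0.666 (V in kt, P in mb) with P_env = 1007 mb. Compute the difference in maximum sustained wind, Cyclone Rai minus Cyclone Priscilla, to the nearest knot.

Cyclone Rai: ΔP = 46; V ≈ 5.93 × 46^0.666 ≈ 75.94 kt.
Cyclone Priscilla: ΔP = 110; V ≈ 5.93 × 110^0.666 ≈ 135.71 kt.
Difference ≈ 75.94 − 135.71 = -59.77 → -60 kt.

-60 kt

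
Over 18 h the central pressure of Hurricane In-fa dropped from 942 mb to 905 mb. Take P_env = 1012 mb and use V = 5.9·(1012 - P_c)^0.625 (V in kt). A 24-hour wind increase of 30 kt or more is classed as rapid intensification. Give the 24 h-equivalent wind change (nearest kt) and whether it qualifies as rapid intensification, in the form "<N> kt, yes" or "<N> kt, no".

V₁: ΔP = 70, V ≈ 5.9 × 70^0.625 ≈ 83.95 kt.
V₂: ΔP = 107, V ≈ 5.9 × 107^0.625 ≈ 109.45 kt.
ΔV over 18 h = 25.50 kt → 24 h equivalent = 25.50 × 24/18 ≈ 34.00 kt.
34 kt ≥ 30 kt ⇒ rapid intensification.

34 kt, yes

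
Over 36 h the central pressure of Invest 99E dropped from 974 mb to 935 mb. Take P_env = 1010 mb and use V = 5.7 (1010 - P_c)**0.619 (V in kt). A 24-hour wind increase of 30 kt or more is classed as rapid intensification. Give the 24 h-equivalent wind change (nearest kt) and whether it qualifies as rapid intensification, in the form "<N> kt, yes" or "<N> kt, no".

20 kt, no

V₁: ΔP = 36, V ≈ 5.7 × 36^0.619 ≈ 52.39 kt.
V₂: ΔP = 75, V ≈ 5.7 × 75^0.619 ≈ 82.52 kt.
ΔV over 36 h = 30.13 kt → 24 h equivalent = 30.13 × 24/36 ≈ 20.09 kt.
20 kt < 30 kt ⇒ not rapid intensification.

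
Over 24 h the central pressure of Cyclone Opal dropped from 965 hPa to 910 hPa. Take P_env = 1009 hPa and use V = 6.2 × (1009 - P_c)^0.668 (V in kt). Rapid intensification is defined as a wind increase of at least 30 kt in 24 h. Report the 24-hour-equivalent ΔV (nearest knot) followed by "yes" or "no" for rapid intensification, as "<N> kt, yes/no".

56 kt, yes

V₁: ΔP = 44, V ≈ 6.2 × 44^0.668 ≈ 77.66 kt.
V₂: ΔP = 99, V ≈ 6.2 × 99^0.668 ≈ 133.50 kt.
ΔV over 24 h = 55.84 kt → 24 h equivalent = 55.84 × 24/24 ≈ 55.84 kt.
56 kt ≥ 30 kt ⇒ rapid intensification.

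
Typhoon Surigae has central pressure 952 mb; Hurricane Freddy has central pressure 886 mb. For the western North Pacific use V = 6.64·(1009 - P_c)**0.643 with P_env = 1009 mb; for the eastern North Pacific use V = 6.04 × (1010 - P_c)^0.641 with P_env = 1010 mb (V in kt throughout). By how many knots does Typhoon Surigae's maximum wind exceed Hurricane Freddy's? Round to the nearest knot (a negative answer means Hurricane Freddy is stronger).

-43 kt

Typhoon Surigae: ΔP = 57; V ≈ 6.64 × 57^0.643 ≈ 89.37 kt.
Hurricane Freddy: ΔP = 124; V ≈ 6.04 × 124^0.641 ≈ 132.72 kt.
Difference ≈ 89.37 − 132.72 = -43.35 → -43 kt.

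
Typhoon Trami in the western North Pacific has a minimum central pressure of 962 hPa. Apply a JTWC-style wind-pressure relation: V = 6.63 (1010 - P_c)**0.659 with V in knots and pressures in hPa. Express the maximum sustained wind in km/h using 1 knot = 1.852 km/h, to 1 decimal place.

157.4 km/h

ΔP = 1010 − 962 = 48 hPa.
V ≈ 6.63 × 48^0.659 = 6.63 × 12.821 ≈ 85.006 kt.
85.006 × 1.852 ≈ 157.43 km/h → 157.4 km/h.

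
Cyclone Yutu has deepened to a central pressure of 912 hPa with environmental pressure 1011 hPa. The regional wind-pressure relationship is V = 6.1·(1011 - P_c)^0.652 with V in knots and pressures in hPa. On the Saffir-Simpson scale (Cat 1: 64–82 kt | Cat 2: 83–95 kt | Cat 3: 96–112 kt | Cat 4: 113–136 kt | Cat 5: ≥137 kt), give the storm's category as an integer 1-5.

ΔP = 1011 − 912 = 99 hPa.
V ≈ 6.1 × 99^0.652 = 6.1 × 20.01 ≈ 122 kt.
122 kt falls in the Category 4 band.

4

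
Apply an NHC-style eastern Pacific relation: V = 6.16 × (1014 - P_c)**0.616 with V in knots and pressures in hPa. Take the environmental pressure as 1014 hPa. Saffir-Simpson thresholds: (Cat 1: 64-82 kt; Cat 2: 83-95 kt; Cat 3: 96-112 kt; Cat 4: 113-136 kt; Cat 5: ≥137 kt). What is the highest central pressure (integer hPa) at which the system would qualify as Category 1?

969 hPa

Category 1 begins at V = 64 kt.
Required ΔP = (64/6.16)^(1/0.616) = 10.390^1.623 ≈ 44.70 hPa.
P_c ≤ 1014 − 44.70 = 969.30, so the highest integer P_c is 969 hPa.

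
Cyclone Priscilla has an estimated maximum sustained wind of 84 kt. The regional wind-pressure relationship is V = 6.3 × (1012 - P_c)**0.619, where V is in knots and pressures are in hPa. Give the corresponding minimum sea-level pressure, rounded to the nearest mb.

946 mb

ΔP = (V / 6.3)^(1/0.619) = (84/6.3)^1.616.
84/6.3 = 13.333; 13.333^1.616 ≈ 65.67 mb.
P_c = 1012 − 65.67 = 946.33 ≈ 946 mb.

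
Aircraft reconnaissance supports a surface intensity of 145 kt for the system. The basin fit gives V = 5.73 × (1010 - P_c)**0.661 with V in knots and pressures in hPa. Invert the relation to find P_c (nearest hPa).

ΔP = (V / 5.73)^(1/0.661) = (145/5.73)^1.513.
145/5.73 = 25.305; 25.305^1.513 ≈ 132.70 hPa.
P_c = 1010 − 132.70 = 877.30 ≈ 877 hPa.

877 hPa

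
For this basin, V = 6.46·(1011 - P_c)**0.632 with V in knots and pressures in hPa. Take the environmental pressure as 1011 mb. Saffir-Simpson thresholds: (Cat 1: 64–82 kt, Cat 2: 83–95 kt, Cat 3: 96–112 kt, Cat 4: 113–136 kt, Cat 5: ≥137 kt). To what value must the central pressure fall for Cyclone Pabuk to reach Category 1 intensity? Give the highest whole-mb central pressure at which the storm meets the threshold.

973 mb

Category 1 begins at V = 64 kt.
Required ΔP = (64/6.46)^(1/0.632) = 9.907^1.582 ≈ 37.66 mb.
P_c ≤ 1011 − 37.66 = 973.34, so the highest integer P_c is 973 mb.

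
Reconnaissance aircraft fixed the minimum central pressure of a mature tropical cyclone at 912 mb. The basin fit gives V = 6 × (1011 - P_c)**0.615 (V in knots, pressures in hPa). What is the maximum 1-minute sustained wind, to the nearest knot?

ΔP = 1011 − 912 = 99 mb.
99^0.615 ≈ 16.878.
V ≈ 6 × 16.878 ≈ 101.3 kt.

101 kt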